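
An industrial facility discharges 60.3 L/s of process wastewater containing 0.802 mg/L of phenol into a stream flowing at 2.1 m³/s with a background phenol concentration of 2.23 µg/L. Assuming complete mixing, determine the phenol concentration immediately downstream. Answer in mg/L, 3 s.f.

0.0246 mg/L

60.3 L/s = 0.0603 m³/s.
2.23 µg/L = 0.00223 mg/L.
By mass balance at complete mixing, C = (0.0603·0.802 + 2.1·0.00223) / (0.0603 + 2.1) = 0.05304/2.16 = 0.02455 mg/L.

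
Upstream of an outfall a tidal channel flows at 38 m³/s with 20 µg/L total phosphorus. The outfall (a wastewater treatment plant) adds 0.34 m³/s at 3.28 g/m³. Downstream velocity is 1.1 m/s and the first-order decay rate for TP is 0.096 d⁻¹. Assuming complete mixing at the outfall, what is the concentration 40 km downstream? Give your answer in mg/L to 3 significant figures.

20 µg/L = 0.02 mg/L.
After complete mixing, C₀ = (0.34·3.28 + 38·0.02) / 38.34 = 0.04891 mg/L.
Travel time t = 4e+04 m / 1.1 m/s = 3.636e+04 s = 0.4209 d.
C = 0.04891·exp(−0.096·0.4209) = 0.04891·0.9604 = 0.04697 mg/L.

0.0470 mg/L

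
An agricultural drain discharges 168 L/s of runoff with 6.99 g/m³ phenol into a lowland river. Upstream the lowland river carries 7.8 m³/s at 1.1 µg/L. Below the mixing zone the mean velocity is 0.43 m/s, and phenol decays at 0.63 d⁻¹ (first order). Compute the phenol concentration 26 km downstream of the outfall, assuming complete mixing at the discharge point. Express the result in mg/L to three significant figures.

0.0955 mg/L

168 L/s = 0.168 m³/s.
1.1 µg/L = 0.0011 mg/L.
After complete mixing, C₀ = (0.168·6.99 + 7.8·0.0011) / 7.968 = 0.1485 mg/L.
Travel time t = 2.6e+04 m / 0.43 m/s = 6.047e+04 s = 0.6998 d.
C = 0.1485·exp(−0.63·0.6998) = 0.1485·0.6435 = 0.09553 mg/L.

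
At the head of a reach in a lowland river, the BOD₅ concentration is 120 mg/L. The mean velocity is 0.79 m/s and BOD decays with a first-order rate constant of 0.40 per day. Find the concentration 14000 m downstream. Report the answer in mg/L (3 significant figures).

111 mg/L

Travel time t = 14000 m / 0.79 m/s = 1.4e+04/0.79 = 1.772e+04 s = 0.2051 d.
First-order decay: C = 120·exp(−0.40·0.2051) = 120·0.9212 = 110.5 mg/L.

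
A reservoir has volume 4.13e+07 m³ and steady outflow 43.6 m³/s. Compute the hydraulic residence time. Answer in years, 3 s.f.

Q = 43.6 m³/s × 3.156e+07 s/yr = 1.376e+09 m³/yr.
Hydraulic residence time τ = V/Q = 4.13e+07/1.376e+09 = 0.03002 yr.

0.0300 yr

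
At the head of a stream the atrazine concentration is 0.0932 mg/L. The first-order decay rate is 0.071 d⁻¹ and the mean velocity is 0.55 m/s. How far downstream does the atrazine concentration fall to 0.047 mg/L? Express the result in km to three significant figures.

458 km

From C = C₀·e^(−kt), t = ln(C₀/C)/k = ln(0.0932/0.047)/0.071 = 0.6846/0.071 = 9.642 d.
Distance = v·t = 0.55 m/s × 8.331e+05 s = 4.582e+05 m = 458.2 km.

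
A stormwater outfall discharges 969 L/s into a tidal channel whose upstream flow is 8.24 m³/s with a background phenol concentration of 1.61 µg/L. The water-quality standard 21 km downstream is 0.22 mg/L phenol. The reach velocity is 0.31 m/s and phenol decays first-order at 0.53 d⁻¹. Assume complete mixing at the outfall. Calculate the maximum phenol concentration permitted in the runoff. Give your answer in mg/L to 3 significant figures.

969 L/s = 0.969 m³/s.
1.61 µg/L = 0.00161 mg/L.
Travel time to the compliance point: t = 2.1e+04/0.31 = 6.774e+04 s = 0.7841 d; decay factor exp(−0.53·0.7841) = 0.66.
So the concentration just after mixing may be at most 0.22/0.66 = 0.3333 mg/L.
Mass balance: 0.3333·9.209 = 0.969·Cₑ + 8.24·0.00161.
Cₑ = (3.07 − 0.01327) / 0.969 = 3.154 mg/L.

3.15 mg/L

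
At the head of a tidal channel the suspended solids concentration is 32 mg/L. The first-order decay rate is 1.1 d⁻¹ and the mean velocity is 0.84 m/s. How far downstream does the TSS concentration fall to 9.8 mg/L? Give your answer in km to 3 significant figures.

78.1 km

From C = C₀·e^(−kt), t = ln(C₀/C)/k = ln(32/9.8)/1.1 = 1.183/1.1 = 1.076 d.
Distance = v·t = 0.84 m/s × 9.295e+04 s = 7.808e+04 m = 78.08 km.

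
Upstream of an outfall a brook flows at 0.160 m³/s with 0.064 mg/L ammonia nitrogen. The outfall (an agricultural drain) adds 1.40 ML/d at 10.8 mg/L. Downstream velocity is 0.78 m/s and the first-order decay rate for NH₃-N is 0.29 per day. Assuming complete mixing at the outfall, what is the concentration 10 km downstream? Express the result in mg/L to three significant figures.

1.01 mg/L

1.40 ML/d = 0.0162 m³/s.
After complete mixing, C₀ = (0.0162·10.8 + 0.16·0.064) / 0.1762 = 1.051 mg/L.
Travel time t = 1e+04 m / 0.78 m/s = 1.282e+04 s = 0.1484 d.
C = 1.051·exp(−0.29·0.1484) = 1.051·0.9579 = 1.007 mg/L.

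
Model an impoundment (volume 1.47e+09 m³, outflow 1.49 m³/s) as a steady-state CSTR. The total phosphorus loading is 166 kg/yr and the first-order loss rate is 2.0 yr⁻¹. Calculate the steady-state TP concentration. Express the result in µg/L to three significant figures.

Outflow Q = 1.49 m³/s × 3.156e+07 s/yr = 4.702e+07 m³/yr.
Steady-state CSTR mass balance: W = Q·C + k·V·C, so C = W/(Q + kV).
Q + kV = 4.702e+07 + 2.0·1.47e+09 = 2.987e+09 m³/yr.
C = 166/2.987e+09 = 5.557e-08 kg/m³ = 5.557e-05 mg/L = 0.05557 µg/L.

0.0556 µg/L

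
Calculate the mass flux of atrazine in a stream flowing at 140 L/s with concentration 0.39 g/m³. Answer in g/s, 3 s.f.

0.0546 g/s

140 L/s = 0.14 m³/s.
Mass flux = Q·C = 0.14 m³/s × 0.39 g/m³ = 0.0546 g/s.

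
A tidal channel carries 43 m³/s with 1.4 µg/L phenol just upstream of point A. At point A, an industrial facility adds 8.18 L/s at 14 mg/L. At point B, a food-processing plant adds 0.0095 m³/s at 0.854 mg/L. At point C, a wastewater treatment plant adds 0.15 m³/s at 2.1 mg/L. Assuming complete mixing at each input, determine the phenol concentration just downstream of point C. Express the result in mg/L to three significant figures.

1.4 µg/L = 0.0014 mg/L.
8.18 L/s = 0.00818 m³/s.
After input A: C = (43·0.0014 + 0.00818·14) / 43.01 = 0.004062 mg/L.
After input B: C = (43.01·0.004062 + 0.0095·0.854) / 43.02 = 0.00425 mg/L.
After input C: C = (43.02·0.00425 + 0.15·2.1) / 43.17 = 0.01153 mg/L.

0.0115 mg/L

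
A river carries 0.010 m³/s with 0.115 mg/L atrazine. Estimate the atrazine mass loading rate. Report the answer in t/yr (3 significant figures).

Mass flux = Q·C = 0.01 m³/s × 0.115 g/m³ = 0.00115 g/s.
= 0.00115 g/s × 31.56 = 0.03629 t/yr.

0.0363 t/yr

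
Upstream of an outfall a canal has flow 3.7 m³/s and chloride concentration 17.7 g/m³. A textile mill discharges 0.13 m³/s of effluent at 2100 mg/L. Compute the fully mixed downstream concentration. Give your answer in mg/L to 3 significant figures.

88.4 mg/L

By mass balance at complete mixing, C = (0.13·2100 + 3.7·17.7) / (0.13 + 3.7) = 338.5/3.83 = 88.38 mg/L.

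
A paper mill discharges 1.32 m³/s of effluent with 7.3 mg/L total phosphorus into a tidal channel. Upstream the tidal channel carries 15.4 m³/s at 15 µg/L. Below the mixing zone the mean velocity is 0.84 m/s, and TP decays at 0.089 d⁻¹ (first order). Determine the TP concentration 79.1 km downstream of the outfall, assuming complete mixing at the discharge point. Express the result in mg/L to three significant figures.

0.536 mg/L

15 µg/L = 0.015 mg/L.
After complete mixing, C₀ = (1.32·7.3 + 15.4·0.015) / 16.72 = 0.5901 mg/L.
Travel time t = 7.91e+04 m / 0.84 m/s = 9.417e+04 s = 1.09 d.
C = 0.5901·exp(−0.089·1.09) = 0.5901·0.9076 = 0.5356 mg/L.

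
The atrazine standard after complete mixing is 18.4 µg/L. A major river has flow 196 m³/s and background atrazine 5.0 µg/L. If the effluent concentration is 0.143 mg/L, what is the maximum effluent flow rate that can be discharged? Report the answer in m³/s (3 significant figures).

5.0 µg/L = 0.005 mg/L.
18.4 µg/L = 0.0184 mg/L.
Mass balance at complete mixing: C_std·(Q_w + Q_r) = Q_w·C_e + Q_r·C_b.
Rearranging, Q_w = Q_r·(C_std − C_b)/(C_e − C_std) = 196·(0.0184 − 0.005) / (0.143 − 0.0184) = 21.08 m³/s.

21.1 m³/s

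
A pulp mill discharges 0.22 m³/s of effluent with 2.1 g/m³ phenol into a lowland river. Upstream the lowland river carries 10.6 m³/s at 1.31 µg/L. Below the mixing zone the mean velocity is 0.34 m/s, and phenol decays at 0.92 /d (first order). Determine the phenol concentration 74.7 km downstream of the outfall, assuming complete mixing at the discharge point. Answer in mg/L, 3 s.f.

0.00424 mg/L

1.31 µg/L = 0.00131 mg/L.
After complete mixing, C₀ = (0.22·2.1 + 10.6·0.00131) / 10.82 = 0.04398 mg/L.
Travel time t = 7.47e+04 m / 0.34 m/s = 2.197e+05 s = 2.543 d.
C = 0.04398·exp(−0.92·2.543) = 0.04398·0.09638 = 0.004239 mg/L.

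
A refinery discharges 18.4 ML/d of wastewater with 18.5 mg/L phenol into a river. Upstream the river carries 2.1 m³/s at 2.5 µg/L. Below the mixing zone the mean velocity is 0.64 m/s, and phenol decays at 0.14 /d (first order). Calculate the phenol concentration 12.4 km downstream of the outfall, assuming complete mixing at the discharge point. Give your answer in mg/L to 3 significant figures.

1.65 mg/L

18.4 ML/d = 0.213 m³/s.
2.5 µg/L = 0.0025 mg/L.
After complete mixing, C₀ = (0.213·18.5 + 2.1·0.0025) / 2.313 = 1.706 mg/L.
Travel time t = 1.24e+04 m / 0.64 m/s = 1.938e+04 s = 0.2242 d.
C = 1.706·exp(−0.14·0.2242) = 1.706·0.9691 = 1.653 mg/L.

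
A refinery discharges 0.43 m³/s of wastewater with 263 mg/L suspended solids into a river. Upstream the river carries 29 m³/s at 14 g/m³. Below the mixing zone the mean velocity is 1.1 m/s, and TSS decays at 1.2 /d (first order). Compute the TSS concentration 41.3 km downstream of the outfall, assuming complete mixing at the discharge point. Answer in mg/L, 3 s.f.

After complete mixing, C₀ = (0.43·263 + 29·14) / 29.43 = 17.64 mg/L.
Travel time t = 4.13e+04 m / 1.1 m/s = 3.755e+04 s = 0.4346 d.
C = 17.64·exp(−1.2·0.4346) = 17.64·0.5937 = 10.47 mg/L.

10.5 mg/L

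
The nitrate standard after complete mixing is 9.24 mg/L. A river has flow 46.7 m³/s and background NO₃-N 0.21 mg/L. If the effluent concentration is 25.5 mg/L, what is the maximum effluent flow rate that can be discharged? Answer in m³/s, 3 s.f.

25.9 m³/s

Mass balance at complete mixing: C_std·(Q_w + Q_r) = Q_w·C_e + Q_r·C_b.
Rearranging, Q_w = Q_r·(C_std − C_b)/(C_e − C_std) = 46.7·(9.24 − 0.21) / (25.5 − 9.24) = 25.93 m³/s.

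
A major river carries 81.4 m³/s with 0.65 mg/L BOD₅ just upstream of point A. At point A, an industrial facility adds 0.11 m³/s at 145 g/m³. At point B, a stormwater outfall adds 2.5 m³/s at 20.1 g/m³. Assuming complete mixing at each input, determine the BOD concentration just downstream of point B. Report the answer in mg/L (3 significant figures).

1.42 mg/L

After input A: C = (81.4·0.65 + 0.11·145) / 81.51 = 0.8448 mg/L.
After input B: C = (81.51·0.8448 + 2.5·20.1) / 84.01 = 1.418 mg/L.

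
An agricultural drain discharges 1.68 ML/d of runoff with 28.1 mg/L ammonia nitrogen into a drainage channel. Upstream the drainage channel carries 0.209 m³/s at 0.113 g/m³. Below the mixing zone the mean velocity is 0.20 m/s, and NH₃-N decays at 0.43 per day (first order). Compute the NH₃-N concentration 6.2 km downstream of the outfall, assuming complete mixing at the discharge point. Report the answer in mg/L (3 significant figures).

1.68 ML/d = 0.01944 m³/s.
After complete mixing, C₀ = (0.01944·28.1 + 0.209·0.113) / 0.2284 = 2.495 mg/L.
Travel time t = 6200 m / 0.20 m/s = 3.1e+04 s = 0.3588 d.
C = 2.495·exp(−0.43·0.3588) = 2.495·0.857 = 2.138 mg/L.

2.14 mg/L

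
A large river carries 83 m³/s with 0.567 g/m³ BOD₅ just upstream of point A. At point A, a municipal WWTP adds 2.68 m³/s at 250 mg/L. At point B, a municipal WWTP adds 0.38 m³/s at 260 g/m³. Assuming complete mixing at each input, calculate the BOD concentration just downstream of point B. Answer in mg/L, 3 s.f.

9.48 mg/L

After input A: C = (83·0.567 + 2.68·250) / 85.68 = 8.369 mg/L.
After input B: C = (85.68·8.369 + 0.38·260) / 86.06 = 9.48 mg/L.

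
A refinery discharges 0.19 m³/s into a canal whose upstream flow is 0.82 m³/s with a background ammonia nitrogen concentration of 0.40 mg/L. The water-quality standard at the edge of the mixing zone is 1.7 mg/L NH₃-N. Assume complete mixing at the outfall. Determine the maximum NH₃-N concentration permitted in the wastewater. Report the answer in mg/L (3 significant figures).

7.31 mg/L

Mass balance: 1.7·1.01 = 0.19·Cₑ + 0.82·0.4.
Cₑ = (1.717 − 0.328) / 0.19 = 7.311 mg/L.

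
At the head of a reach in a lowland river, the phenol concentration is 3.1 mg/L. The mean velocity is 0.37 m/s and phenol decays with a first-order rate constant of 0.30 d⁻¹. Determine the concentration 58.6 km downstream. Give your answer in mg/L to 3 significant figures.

Travel time t = 58.6 km / 0.37 m/s = 5.86e+04/0.37 = 1.584e+05 s = 1.833 d.
First-order decay: C = 3.1·exp(−0.30·1.833) = 3.1·0.577 = 1.789 mg/L.

1.79 mg/L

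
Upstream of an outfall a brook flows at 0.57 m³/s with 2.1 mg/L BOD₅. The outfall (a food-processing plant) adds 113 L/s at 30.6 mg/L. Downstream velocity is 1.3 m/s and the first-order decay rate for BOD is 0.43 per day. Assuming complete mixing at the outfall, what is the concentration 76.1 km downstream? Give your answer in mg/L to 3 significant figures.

113 L/s = 0.113 m³/s.
After complete mixing, C₀ = (0.113·30.6 + 0.57·2.1) / 0.683 = 6.815 mg/L.
Travel time t = 7.61e+04 m / 1.3 m/s = 5.854e+04 s = 0.6775 d.
C = 6.815·exp(−0.43·0.6775) = 6.815·0.7473 = 5.093 mg/L.

5.09 mg/L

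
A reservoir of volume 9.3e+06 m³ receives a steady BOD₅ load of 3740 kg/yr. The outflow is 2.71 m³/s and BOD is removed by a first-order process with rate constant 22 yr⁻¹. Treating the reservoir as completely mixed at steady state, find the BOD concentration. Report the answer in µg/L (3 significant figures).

Outflow Q = 2.71 m³/s × 3.156e+07 s/yr = 8.552e+07 m³/yr.
Steady-state CSTR mass balance: W = Q·C + k·V·C, so C = W/(Q + kV).
Q + kV = 8.552e+07 + 22·9.3e+06 = 2.901e+08 m³/yr.
C = 3740/2.901e+08 = 1.289e-05 kg/m³ = 0.01289 mg/L = 12.89 µg/L.

12.9 µg/L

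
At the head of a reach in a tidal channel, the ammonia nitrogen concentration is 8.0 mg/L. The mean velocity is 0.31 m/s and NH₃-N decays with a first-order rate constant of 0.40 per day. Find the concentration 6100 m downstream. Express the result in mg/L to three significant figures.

Travel time t = 6100 m / 0.31 m/s = 6100/0.31 = 1.968e+04 s = 0.2277 d.
First-order decay: C = 8.0·exp(−0.40·0.2277) = 8.0·0.9129 = 7.303 mg/L.

7.30 mg/L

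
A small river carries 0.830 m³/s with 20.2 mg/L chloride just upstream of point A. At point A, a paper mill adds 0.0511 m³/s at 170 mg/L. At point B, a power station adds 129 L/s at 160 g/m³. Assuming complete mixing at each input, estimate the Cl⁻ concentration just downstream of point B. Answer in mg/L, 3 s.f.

45.6 mg/L

After input A: C = (0.83·20.2 + 0.0511·170) / 0.8811 = 28.89 mg/L.
129 L/s = 0.129 m³/s.
After input B: C = (0.8811·28.89 + 0.129·160) / 1.01 = 45.63 mg/L.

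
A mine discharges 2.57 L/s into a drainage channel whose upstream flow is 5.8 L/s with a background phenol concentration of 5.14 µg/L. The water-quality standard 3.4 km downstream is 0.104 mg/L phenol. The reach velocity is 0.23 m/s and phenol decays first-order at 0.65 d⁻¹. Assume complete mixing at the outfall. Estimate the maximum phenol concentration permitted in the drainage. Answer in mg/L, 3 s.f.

2.57 L/s = 0.00257 m³/s.
5.8 L/s = 0.0058 m³/s.
5.14 µg/L = 0.00514 mg/L.
Travel time to the compliance point: t = 3400/0.23 = 1.478e+04 s = 0.1711 d; decay factor exp(−0.65·0.1711) = 0.8947.
So the concentration just after mixing may be at most 0.104/0.8947 = 0.1162 mg/L.
Mass balance: 0.1162·0.00837 = 0.00257·Cₑ + 0.0058·0.00514.
Cₑ = (0.0009729 − 2.981e-05) / 0.00257 = 0.367 mg/L.

0.367 mg/L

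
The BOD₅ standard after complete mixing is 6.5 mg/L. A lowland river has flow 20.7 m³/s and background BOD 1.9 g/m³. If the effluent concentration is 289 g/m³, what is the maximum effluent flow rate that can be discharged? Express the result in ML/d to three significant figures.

Mass balance at complete mixing: C_std·(Q_w + Q_r) = Q_w·C_e + Q_r·C_b.
Rearranging, Q_w = Q_r·(C_std − C_b)/(C_e − C_std) = 20.7·(6.5 − 1.9) / (289 − 6.5) = 0.3371 m³/s.
= 29.12 ML/d.

29.1 ML/d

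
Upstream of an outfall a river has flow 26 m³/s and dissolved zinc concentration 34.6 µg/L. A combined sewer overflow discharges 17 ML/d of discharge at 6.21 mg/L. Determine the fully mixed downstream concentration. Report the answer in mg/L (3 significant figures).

0.0810 mg/L

17 ML/d = 0.1968 m³/s.
34.6 µg/L = 0.0346 mg/L.
By mass balance at complete mixing, C = (0.1968·6.21 + 26·0.0346) / (0.1968 + 26) = 2.121/26.2 = 0.08098 mg/L.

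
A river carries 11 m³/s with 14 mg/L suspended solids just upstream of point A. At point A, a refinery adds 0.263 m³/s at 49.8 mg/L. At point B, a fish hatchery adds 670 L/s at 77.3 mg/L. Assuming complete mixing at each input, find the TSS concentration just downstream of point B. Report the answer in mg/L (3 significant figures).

18.3 mg/L

After input A: C = (11·14 + 0.263·49.8) / 11.26 = 14.84 mg/L.
670 L/s = 0.67 m³/s.
After input B: C = (11.26·14.84 + 0.67·77.3) / 11.93 = 18.34 mg/L.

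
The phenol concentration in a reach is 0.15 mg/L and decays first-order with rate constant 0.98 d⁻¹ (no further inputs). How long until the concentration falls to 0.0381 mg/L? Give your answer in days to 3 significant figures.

t = ln(C₀/C)/k = ln(0.15/0.0381)/0.98 = 1.37/0.98 = 1.398 d.

1.40 d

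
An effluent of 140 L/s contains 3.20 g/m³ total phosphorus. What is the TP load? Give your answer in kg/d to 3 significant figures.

38.7 kg/d

140 L/s = 0.14 m³/s.
Mass flux = Q·C = 0.14 m³/s × 3.2 g/m³ = 0.448 g/s.
= 0.448 g/s × 86.4 = 38.71 kg/d.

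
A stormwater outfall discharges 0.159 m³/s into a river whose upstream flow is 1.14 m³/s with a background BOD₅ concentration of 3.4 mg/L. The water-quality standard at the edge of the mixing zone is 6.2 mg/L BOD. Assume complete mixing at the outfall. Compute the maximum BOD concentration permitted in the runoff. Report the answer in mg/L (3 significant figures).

Mass balance: 6.2·1.299 = 0.159·Cₑ + 1.14·3.4.
Cₑ = (8.054 − 3.876) / 0.159 = 26.28 mg/L.

26.3 mg/L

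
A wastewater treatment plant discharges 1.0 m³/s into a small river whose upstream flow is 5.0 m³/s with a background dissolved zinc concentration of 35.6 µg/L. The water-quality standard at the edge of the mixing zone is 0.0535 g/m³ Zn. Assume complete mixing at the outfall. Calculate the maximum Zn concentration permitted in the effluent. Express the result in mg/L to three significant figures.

35.6 µg/L = 0.0356 mg/L.
Mass balance: 0.0535·6 = 1·Cₑ + 5·0.0356.
Cₑ = (0.321 − 0.178) / 1 = 0.143 mg/L.

0.143 mg/L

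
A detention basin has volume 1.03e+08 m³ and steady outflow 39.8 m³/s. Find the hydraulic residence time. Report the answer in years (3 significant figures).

Q = 39.8 m³/s × 3.156e+07 s/yr = 1.256e+09 m³/yr.
Hydraulic residence time τ = V/Q = 1.03e+08/1.256e+09 = 0.08201 yr.

0.0820 yr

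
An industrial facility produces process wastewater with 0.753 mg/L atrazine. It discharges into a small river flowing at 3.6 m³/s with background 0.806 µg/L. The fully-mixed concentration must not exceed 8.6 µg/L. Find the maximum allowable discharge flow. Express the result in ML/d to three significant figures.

0.806 µg/L = 0.000806 mg/L.
8.6 µg/L = 0.0086 mg/L.
Mass balance at complete mixing: C_std·(Q_w + Q_r) = Q_w·C_e + Q_r·C_b.
Rearranging, Q_w = Q_r·(C_std − C_b)/(C_e − C_std) = 3.6·(0.0086 − 0.000806) / (0.753 − 0.0086) = 0.03769 m³/s.
= 3.257 ML/d.

3.26 ML/d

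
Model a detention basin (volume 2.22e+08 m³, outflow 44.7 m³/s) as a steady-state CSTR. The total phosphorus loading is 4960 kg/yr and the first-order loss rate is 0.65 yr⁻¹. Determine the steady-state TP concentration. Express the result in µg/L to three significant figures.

Outflow Q = 44.7 m³/s × 3.156e+07 s/yr = 1.411e+09 m³/yr.
Steady-state CSTR mass balance: W = Q·C + k·V·C, so C = W/(Q + kV).
Q + kV = 1.411e+09 + 0.65·2.22e+08 = 1.555e+09 m³/yr.
C = 4960/1.555e+09 = 3.19e-06 kg/m³ = 0.00319 mg/L = 3.19 µg/L.

3.19 µg/L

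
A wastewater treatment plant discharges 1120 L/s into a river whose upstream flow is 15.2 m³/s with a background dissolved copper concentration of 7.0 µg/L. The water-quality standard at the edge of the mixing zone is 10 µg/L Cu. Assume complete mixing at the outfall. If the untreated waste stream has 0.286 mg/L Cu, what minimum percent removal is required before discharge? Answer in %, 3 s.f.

82.3 %

1120 L/s = 1.12 m³/s.
7.0 µg/L = 0.007 mg/L.
10 µg/L = 0.01 mg/L.
Mass balance: 0.01·16.32 = 1.12·Cₑ + 15.2·0.007.
Cₑ = (0.1632 − 0.1064) / 1.12 = 0.05071 mg/L.
Required removal = 1 − 0.05071/0.286 = 82.27 %.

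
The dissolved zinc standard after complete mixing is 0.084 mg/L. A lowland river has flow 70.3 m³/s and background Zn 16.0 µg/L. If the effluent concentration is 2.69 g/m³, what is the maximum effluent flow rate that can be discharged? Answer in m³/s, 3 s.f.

16.0 µg/L = 0.016 mg/L.
Mass balance at complete mixing: C_std·(Q_w + Q_r) = Q_w·C_e + Q_r·C_b.
Rearranging, Q_w = Q_r·(C_std − C_b)/(C_e − C_std) = 70.3·(0.084 − 0.016) / (2.69 − 0.084) = 1.834 m³/s.

1.83 m³/s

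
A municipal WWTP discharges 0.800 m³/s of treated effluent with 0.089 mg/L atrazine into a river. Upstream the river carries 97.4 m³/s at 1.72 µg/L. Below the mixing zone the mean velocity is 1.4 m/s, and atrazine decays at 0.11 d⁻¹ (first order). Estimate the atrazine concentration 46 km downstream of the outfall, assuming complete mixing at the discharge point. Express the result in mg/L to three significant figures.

1.72 µg/L = 0.00172 mg/L.
After complete mixing, C₀ = (0.8·0.089 + 97.4·0.00172) / 98.2 = 0.002431 mg/L.
Travel time t = 4.6e+04 m / 1.4 m/s = 3.286e+04 s = 0.3803 d.
C = 0.002431·exp(−0.11·0.3803) = 0.002431·0.959 = 0.002331 mg/L.

0.00233 mg/L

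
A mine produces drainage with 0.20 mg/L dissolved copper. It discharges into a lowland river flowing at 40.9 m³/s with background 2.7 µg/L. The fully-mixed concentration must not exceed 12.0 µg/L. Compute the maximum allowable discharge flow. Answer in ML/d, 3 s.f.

2.7 µg/L = 0.0027 mg/L.
12.0 µg/L = 0.012 mg/L.
Mass balance at complete mixing: C_std·(Q_w + Q_r) = Q_w·C_e + Q_r·C_b.
Rearranging, Q_w = Q_r·(C_std − C_b)/(C_e − C_std) = 40.9·(0.012 − 0.0027) / (0.2 − 0.012) = 2.023 m³/s.
= 174.8 ML/d.

175 ML/d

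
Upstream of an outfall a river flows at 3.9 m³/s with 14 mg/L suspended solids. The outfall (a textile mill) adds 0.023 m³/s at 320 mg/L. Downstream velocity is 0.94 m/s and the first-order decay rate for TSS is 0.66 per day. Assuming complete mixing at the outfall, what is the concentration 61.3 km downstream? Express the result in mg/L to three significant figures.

9.60 mg/L

After complete mixing, C₀ = (0.023·320 + 3.9·14) / 3.923 = 15.79 mg/L.
Travel time t = 6.13e+04 m / 0.94 m/s = 6.521e+04 s = 0.7548 d.
C = 15.79·exp(−0.66·0.7548) = 15.79·0.6077 = 9.597 mg/L.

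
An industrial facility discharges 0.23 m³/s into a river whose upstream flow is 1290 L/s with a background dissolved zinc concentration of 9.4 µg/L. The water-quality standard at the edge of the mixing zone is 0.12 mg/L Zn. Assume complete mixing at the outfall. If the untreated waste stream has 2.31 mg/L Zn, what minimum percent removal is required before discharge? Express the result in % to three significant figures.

68.0 %

1290 L/s = 1.29 m³/s.
9.4 µg/L = 0.0094 mg/L.
Mass balance: 0.12·1.52 = 0.23·Cₑ + 1.29·0.0094.
Cₑ = (0.1824 − 0.01213) / 0.23 = 0.7403 mg/L.
Required removal = 1 − 0.7403/2.31 = 67.95 %.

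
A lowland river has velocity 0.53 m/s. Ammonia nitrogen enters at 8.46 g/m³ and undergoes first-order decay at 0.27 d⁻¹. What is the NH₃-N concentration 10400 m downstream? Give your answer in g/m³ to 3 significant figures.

Travel time t = 10400 m / 0.53 m/s = 1.04e+04/0.53 = 1.962e+04 s = 0.2271 d.
First-order decay: C = 8.46·exp(−0.27·0.2271) = 8.46·0.9405 = 7.957 g/m³.

7.96 g/m³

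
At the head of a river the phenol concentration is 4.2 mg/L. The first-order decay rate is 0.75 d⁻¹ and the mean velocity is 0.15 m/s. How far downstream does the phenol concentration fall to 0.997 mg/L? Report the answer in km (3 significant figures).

24.9 km

From C = C₀·e^(−kt), t = ln(C₀/C)/k = ln(4.2/0.997)/0.75 = 1.438/0.75 = 1.917 d.
Distance = v·t = 0.15 m/s × 1.657e+05 s = 2.485e+04 m = 24.85 km.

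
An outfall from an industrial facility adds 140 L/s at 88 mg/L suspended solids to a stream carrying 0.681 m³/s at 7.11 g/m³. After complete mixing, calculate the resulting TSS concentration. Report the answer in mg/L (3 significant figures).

20.9 mg/L

140 L/s = 0.14 m³/s.
Flow-weighted mixing gives C = (0.14·88 + 0.681·7.11) / (0.14 + 0.681) = 17.16/0.821 = 20.9 mg/L.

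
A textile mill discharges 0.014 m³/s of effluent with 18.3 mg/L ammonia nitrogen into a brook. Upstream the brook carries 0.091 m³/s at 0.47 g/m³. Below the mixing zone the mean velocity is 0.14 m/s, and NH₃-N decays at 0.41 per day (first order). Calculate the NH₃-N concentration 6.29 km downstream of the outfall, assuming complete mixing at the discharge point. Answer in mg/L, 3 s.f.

2.30 mg/L

After complete mixing, C₀ = (0.014·18.3 + 0.091·0.47) / 0.105 = 2.847 mg/L.
Travel time t = 6290 m / 0.14 m/s = 4.493e+04 s = 0.52 d.
C = 2.847·exp(−0.41·0.52) = 2.847·0.808 = 2.301 mg/L.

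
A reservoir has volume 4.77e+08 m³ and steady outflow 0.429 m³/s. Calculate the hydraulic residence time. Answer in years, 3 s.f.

Q = 0.429 m³/s × 3.156e+07 s/yr = 1.354e+07 m³/yr.
Hydraulic residence time τ = V/Q = 4.77e+08/1.354e+07 = 35.23 yr.

35.2 yr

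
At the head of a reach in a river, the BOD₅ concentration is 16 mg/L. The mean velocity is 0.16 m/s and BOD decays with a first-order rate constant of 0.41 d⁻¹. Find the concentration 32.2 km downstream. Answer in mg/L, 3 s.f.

6.16 mg/L

Travel time t = 32.2 km / 0.16 m/s = 3.22e+04/0.16 = 2.013e+05 s = 2.329 d.
First-order decay: C = 16·exp(−0.41·2.329) = 16·0.3848 = 6.157 mg/L.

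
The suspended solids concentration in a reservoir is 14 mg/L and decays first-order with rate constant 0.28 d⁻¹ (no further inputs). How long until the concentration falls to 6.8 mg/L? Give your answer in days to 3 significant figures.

2.58 d

t = ln(C₀/C)/k = ln(14/6.8)/0.28 = 0.7221/0.28 = 2.579 d.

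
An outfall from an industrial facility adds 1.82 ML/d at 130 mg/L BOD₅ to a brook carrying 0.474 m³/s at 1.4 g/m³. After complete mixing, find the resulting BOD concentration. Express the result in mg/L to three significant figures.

6.87 mg/L

1.82 ML/d = 0.02106 m³/s.
Conservation of mass across the mixing zone: C = (0.02106·130 + 0.474·1.4) / (0.02106 + 0.474) = 3.402/0.4951 = 6.872 mg/L.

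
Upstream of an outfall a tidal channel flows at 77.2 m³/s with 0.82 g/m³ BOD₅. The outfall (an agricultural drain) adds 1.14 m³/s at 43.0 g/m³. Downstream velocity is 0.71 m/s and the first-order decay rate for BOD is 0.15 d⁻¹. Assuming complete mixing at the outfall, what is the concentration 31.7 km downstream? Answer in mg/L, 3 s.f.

After complete mixing, C₀ = (1.14·43 + 77.2·0.82) / 78.34 = 1.434 mg/L.
Travel time t = 3.17e+04 m / 0.71 m/s = 4.465e+04 s = 0.5168 d.
C = 1.434·exp(−0.15·0.5168) = 1.434·0.9254 = 1.327 mg/L.

1.33 mg/L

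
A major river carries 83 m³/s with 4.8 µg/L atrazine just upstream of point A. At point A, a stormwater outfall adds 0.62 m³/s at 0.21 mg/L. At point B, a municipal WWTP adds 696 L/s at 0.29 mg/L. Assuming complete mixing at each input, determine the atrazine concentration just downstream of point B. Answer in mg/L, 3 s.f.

4.8 µg/L = 0.0048 mg/L.
After input A: C = (83·0.0048 + 0.62·0.21) / 83.62 = 0.006321 mg/L.
696 L/s = 0.696 m³/s.
After input B: C = (83.62·0.006321 + 0.696·0.29) / 84.32 = 0.008663 mg/L.

0.00866 mg/L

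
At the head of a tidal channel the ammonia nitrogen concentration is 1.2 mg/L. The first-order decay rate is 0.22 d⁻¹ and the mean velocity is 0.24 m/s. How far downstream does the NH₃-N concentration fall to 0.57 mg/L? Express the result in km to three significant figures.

From C = C₀·e^(−kt), t = ln(C₀/C)/k = ln(1.2/0.57)/0.22 = 0.7444/0.22 = 3.384 d.
Distance = v·t = 0.24 m/s × 2.924e+05 s = 7.017e+04 m = 70.17 km.

70.2 km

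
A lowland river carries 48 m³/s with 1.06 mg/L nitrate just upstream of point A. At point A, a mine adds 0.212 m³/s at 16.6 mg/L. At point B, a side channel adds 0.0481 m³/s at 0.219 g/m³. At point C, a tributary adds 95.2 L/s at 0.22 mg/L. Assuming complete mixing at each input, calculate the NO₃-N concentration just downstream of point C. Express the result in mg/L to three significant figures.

After input A: C = (48·1.06 + 0.212·16.6) / 48.21 = 1.128 mg/L.
After input B: C = (48.21·1.128 + 0.0481·0.219) / 48.26 = 1.127 mg/L.
95.2 L/s = 0.0952 m³/s.
After input C: C = (48.26·1.127 + 0.0952·0.22) / 48.36 = 1.126 mg/L.

1.13 mg/L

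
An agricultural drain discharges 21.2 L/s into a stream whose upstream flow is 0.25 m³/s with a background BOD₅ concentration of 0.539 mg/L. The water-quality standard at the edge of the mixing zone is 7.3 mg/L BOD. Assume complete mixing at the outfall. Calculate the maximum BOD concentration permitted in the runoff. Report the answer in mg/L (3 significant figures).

87.0 mg/L

21.2 L/s = 0.0212 m³/s.
Mass balance: 7.3·0.2712 = 0.0212·Cₑ + 0.25·0.539.
Cₑ = (1.98 − 0.1348) / 0.0212 = 87.03 mg/L.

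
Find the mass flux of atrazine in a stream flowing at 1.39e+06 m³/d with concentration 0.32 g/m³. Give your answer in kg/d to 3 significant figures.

1.39e+06 m³/d = 16.09 m³/s.
Mass flux = Q·C = 16.09 m³/s × 0.32 g/m³ = 5.148 g/s.
= 5.148 g/s × 86.4 = 444.8 kg/d.

445 kg/d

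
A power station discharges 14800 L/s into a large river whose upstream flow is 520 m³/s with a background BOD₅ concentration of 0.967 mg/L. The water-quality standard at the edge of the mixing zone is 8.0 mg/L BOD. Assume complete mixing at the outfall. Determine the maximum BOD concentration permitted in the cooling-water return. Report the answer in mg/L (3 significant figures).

255 mg/L

14800 L/s = 14.8 m³/s.
Mass balance: 8·534.8 = 14.8·Cₑ + 520·0.967.
Cₑ = (4278 − 502.8) / 14.8 = 255.1 mg/L.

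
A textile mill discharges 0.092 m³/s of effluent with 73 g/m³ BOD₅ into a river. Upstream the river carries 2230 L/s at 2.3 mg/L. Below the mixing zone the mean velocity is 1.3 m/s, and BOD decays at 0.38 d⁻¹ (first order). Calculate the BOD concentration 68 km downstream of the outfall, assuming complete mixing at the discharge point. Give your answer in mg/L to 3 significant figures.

2230 L/s = 2.23 m³/s.
After complete mixing, C₀ = (0.092·73 + 2.23·2.3) / 2.322 = 5.101 mg/L.
Travel time t = 6.8e+04 m / 1.3 m/s = 5.231e+04 s = 0.6054 d.
C = 5.101·exp(−0.38·0.6054) = 5.101·0.7945 = 4.053 mg/L.

4.05 mg/L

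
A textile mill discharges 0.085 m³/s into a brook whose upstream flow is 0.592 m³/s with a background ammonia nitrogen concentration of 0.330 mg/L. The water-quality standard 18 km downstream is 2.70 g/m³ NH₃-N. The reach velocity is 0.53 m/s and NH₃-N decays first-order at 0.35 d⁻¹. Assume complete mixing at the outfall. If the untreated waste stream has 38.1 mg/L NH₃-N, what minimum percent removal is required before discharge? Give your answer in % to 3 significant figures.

41.3 %

Travel time to the compliance point: t = 1.8e+04/0.53 = 3.396e+04 s = 0.3931 d; decay factor exp(−0.35·0.3931) = 0.8715.
So the concentration just after mixing may be at most 2.7/0.8715 = 3.098 mg/L.
Mass balance: 3.098·0.677 = 0.085·Cₑ + 0.592·0.33.
Cₑ = (2.098 − 0.1954) / 0.085 = 22.38 mg/L.
Required removal = 1 − 22.38/38.1 = 41.26 %.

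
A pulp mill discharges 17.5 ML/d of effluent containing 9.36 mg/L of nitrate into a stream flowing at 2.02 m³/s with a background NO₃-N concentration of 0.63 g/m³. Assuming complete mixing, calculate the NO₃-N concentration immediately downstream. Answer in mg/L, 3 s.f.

17.5 ML/d = 0.2025 m³/s.
Flow-weighted mixing gives C = (0.2025·9.36 + 2.02·0.63) / (0.2025 + 2.02) = 3.168/2.223 = 1.426 mg/L.

1.43 mg/L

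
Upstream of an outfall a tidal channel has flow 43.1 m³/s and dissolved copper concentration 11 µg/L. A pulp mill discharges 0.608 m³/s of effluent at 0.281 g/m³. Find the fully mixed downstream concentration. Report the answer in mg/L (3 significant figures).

11 µg/L = 0.011 mg/L.
By mass balance at complete mixing, C = (0.608·0.281 + 43.1·0.011) / (0.608 + 43.1) = 0.6449/43.71 = 0.01476 mg/L.

0.0148 mg/L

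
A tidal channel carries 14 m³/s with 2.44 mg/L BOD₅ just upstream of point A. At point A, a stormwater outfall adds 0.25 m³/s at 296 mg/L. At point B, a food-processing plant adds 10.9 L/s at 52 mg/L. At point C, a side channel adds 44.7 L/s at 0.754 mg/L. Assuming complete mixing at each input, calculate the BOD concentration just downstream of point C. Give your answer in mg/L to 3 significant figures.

After input A: C = (14·2.44 + 0.25·296) / 14.25 = 7.59 mg/L.
10.9 L/s = 0.0109 m³/s.
After input B: C = (14.25·7.59 + 0.0109·52) / 14.26 = 7.624 mg/L.
44.7 L/s = 0.0447 m³/s.
After input C: C = (14.26·7.624 + 0.0447·0.754) / 14.31 = 7.603 mg/L.

7.60 mg/L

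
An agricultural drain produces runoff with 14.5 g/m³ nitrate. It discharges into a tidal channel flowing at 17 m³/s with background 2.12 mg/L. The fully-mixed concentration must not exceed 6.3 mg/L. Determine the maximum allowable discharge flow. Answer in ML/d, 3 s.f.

749 ML/d

Mass balance at complete mixing: C_std·(Q_w + Q_r) = Q_w·C_e + Q_r·C_b.
Rearranging, Q_w = Q_r·(C_std − C_b)/(C_e − C_std) = 17·(6.3 − 2.12) / (14.5 − 6.3) = 8.666 m³/s.
= 748.7 ML/d.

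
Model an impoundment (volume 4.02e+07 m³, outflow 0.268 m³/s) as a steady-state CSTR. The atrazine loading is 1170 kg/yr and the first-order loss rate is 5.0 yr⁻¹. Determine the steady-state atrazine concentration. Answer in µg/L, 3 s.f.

5.59 µg/L

Outflow Q = 0.268 m³/s × 3.156e+07 s/yr = 8.457e+06 m³/yr.
Steady-state CSTR mass balance: W = Q·C + k·V·C, so C = W/(Q + kV).
Q + kV = 8.457e+06 + 5.0·4.02e+07 = 2.095e+08 m³/yr.
C = 1170/2.095e+08 = 5.586e-06 kg/m³ = 0.005586 mg/L = 5.586 µg/L.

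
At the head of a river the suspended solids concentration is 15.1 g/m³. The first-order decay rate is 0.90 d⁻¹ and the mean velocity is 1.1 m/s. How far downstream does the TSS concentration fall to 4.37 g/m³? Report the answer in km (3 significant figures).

From C = C₀·e^(−kt), t = ln(C₀/C)/k = ln(15.1/4.37)/0.90 = 1.24/0.90 = 1.378 d.
Distance = v·t = 1.1 m/s × 1.19e+05 s = 1.309e+05 m = 130.9 km.

131 km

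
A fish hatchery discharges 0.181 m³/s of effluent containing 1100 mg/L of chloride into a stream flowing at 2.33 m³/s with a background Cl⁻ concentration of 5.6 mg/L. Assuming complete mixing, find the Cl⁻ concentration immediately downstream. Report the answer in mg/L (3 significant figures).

Flow-weighted mixing gives C = (0.181·1100 + 2.33·5.6) / (0.181 + 2.33) = 212.1/2.511 = 84.49 mg/L.

84.5 mg/L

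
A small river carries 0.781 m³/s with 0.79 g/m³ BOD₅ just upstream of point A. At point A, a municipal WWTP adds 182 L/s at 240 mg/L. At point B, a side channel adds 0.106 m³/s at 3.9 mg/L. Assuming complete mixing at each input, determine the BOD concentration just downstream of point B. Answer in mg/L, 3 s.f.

182 L/s = 0.182 m³/s.
After input A: C = (0.781·0.79 + 0.182·240) / 0.963 = 46 mg/L.
After input B: C = (0.963·46 + 0.106·3.9) / 1.069 = 41.82 mg/L.

41.8 mg/L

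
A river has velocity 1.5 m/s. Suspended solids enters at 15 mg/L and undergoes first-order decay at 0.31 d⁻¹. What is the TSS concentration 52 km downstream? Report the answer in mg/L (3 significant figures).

Travel time t = 52 km / 1.5 m/s = 5.2e+04/1.5 = 3.467e+04 s = 0.4012 d.
First-order decay: C = 15·exp(−0.31·0.4012) = 15·0.883 = 13.25 mg/L.

13.2 mg/L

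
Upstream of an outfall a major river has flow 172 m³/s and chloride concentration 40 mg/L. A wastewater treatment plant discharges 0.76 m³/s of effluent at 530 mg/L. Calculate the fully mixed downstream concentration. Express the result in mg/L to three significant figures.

42.2 mg/L

Conservation of mass across the mixing zone: C = (0.76·530 + 172·40) / (0.76 + 172) = 7283/172.8 = 42.16 mg/L.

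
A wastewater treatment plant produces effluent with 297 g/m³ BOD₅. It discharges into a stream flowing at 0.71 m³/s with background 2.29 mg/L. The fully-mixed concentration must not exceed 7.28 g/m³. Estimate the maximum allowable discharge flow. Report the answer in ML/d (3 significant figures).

Mass balance at complete mixing: C_std·(Q_w + Q_r) = Q_w·C_e + Q_r·C_b.
Rearranging, Q_w = Q_r·(C_std − C_b)/(C_e − C_std) = 0.71·(7.28 − 2.29) / (297 − 7.28) = 0.01223 m³/s.
= 1.057 ML/d.

1.06 ML/d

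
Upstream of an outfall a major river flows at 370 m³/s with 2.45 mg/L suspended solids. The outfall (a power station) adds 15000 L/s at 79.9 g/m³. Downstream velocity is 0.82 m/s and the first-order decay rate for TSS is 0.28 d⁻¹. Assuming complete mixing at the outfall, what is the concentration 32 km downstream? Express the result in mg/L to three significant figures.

15000 L/s = 15 m³/s.
After complete mixing, C₀ = (15·79.9 + 370·2.45) / 385 = 5.468 mg/L.
Travel time t = 3.2e+04 m / 0.82 m/s = 3.902e+04 s = 0.4517 d.
C = 5.468·exp(−0.28·0.4517) = 5.468·0.8812 = 4.818 mg/L.

4.82 mg/L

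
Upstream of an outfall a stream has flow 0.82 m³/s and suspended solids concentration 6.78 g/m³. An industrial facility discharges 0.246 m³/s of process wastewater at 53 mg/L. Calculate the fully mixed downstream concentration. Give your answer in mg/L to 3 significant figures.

17.4 mg/L

Conservation of mass across the mixing zone: C = (0.246·53 + 0.82·6.78) / (0.246 + 0.82) = 18.6/1.066 = 17.45 mg/L.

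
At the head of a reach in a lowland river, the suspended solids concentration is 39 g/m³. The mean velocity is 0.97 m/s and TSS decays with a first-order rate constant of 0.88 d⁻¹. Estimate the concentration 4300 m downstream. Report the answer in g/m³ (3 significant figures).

Travel time t = 4300 m / 0.97 m/s = 4300/0.97 = 4433 s = 0.05131 d.
First-order decay: C = 39·exp(−0.88·0.05131) = 39·0.9559 = 37.28 g/m³.

37.3 g/m³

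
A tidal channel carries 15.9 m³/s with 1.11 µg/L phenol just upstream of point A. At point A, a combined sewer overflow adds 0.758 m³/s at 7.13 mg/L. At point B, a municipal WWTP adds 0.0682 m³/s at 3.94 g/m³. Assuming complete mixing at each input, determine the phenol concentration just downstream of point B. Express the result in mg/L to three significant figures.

1.11 µg/L = 0.00111 mg/L.
After input A: C = (15.9·0.00111 + 0.758·7.13) / 16.66 = 0.3255 mg/L.
After input B: C = (16.66·0.3255 + 0.0682·3.94) / 16.73 = 0.3402 mg/L.

0.340 mg/L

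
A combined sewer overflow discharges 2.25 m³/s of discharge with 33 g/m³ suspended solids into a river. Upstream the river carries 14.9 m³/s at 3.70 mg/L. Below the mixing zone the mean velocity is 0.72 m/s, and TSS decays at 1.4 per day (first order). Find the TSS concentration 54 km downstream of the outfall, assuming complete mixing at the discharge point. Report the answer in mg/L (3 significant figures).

2.24 mg/L

After complete mixing, C₀ = (2.25·33 + 14.9·3.7) / 17.15 = 7.544 mg/L.
Travel time t = 5.4e+04 m / 0.72 m/s = 7.5e+04 s = 0.8681 d.
C = 7.544·exp(−1.4·0.8681) = 7.544·0.2966 = 2.238 mg/L.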